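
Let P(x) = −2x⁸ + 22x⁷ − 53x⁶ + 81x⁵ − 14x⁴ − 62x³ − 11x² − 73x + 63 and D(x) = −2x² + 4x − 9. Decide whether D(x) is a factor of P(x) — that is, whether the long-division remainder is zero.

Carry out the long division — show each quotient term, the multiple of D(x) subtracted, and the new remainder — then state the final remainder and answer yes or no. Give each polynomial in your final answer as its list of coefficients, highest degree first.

Step 1: lead(−2x⁸ + 22x⁷ − 53x⁶ + 81x⁵ − 14x⁴ − 62x³ − 11x² − 73x + 63) ÷ lead(D) = −2x⁸ ÷ −2x² = x⁶. Subtract (x⁶)·D = −2x⁸ + 4x⁷ − 9x⁶. Remainder: 18x⁷ − 44x⁶ + 81x⁵ − 14x⁴ − 62x³ − 11x² − 73x + 63.
Step 2: lead(18x⁷ − 44x⁶ + 81x⁵ − 14x⁴ − 62x³ − 11x² − 73x + 63) ÷ lead(D) = 18x⁷ ÷ −2x² = −9x⁵. Subtract (−9x⁵)·D = 18x⁷ − 36x⁶ + 81x⁵. Remainder: −8x⁶ − 14x⁴ − 62x³ − 11x² − 73x + 63.
Step 3: lead(−8x⁶ − 14x⁴ − 62x³ − 11x² − 73x + 63) ÷ lead(D) = −8x⁶ ÷ −2x² = 4x⁴. Subtract (4x⁴)·D = −8x⁶ + 16x⁵ − 36x⁴. Remainder: −16x⁵ + 22x⁴ − 62x³ − 11x² − 73x + 63.
Step 4: lead(−16x⁵ + 22x⁴ − 62x³ − 11x² − 73x + 63) ÷ lead(D) = −16x⁵ ÷ −2x² = 8x³. Subtract (8x³)·D = −16x⁵ + 32x⁴ − 72x³. Remainder: −10x⁴ + 10x³ − 11x² − 73x + 63.
Step 5: lead(−10x⁴ + 10x³ − 11x² − 73x + 63) ÷ lead(D) = −10x⁴ ÷ −2x² = 5x². Subtract (5x²)·D = −10x⁴ + 20x³ − 45x². Remainder: −10x³ + 34x² − 73x + 63.
Step 6: lead(−10x³ + 34x² − 73x + 63) ÷ lead(D) = −10x³ ÷ −2x² = 5x. Subtract (5x)·D = −10x³ + 20x² − 45x. Remainder: 14x² − 28x + 63.
Step 7: lead(14x² − 28x + 63) ÷ lead(D) = 14x² ÷ −2x² = −7. Subtract (−7)·D = 14x² − 28x + 63. Remainder: 0.

R = [0], so D(x) is a factor of P(x). yes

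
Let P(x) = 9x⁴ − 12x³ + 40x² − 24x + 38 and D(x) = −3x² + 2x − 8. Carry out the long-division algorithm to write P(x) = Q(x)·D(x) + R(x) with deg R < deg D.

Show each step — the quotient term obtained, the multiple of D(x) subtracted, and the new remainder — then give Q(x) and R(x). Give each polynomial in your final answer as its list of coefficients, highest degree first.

Step 1: lead(9x⁴ − 12x³ + 40x² − 24x + 38) ÷ lead(D) = 9x⁴ ÷ −3x² = −3x². Subtract (−3x²)·D = 9x⁴ − 6x³ + 24x². Remainder: −6x³ + 16x² − 24x + 38.
Step 2: lead(−6x³ + 16x² − 24x + 38) ÷ lead(D) = −6x³ ÷ −3x² = 2x. Subtract (2x)·D = −6x³ + 4x² − 16x. Remainder: 12x² − 8x + 38.
Step 3: lead(12x² − 8x + 38) ÷ lead(D) = 12x² ÷ −3x² = −4. Subtract (−4)·D = 12x² − 8x + 32. Remainder: 6.

Q = [-3, 2, -4]; R = [6]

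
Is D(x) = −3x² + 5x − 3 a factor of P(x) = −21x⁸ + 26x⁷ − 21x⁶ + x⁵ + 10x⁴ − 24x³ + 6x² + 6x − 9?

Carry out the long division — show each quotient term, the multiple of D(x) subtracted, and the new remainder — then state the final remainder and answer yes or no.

Step 1: lead(−21x⁸ + 26x⁷ − 21x⁶ + x⁵ + 10x⁴ − 24x³ + 6x² + 6x − 9) ÷ lead(D) = −21x⁸ ÷ −3x² = 7x⁶. Subtract (7x⁶)·D = −21x⁸ + 35x⁷ − 21x⁶. Remainder: −9x⁷ + x⁵ + 10x⁴ − 24x³ + 6x² + 6x − 9.
Step 2: lead(−9x⁷ + x⁵ + 10x⁴ − 24x³ + 6x² + 6x − 9) ÷ lead(D) = −9x⁷ ÷ −3x² = 3x⁵. Subtract (3x⁵)·D = −9x⁷ + 15x⁶ − 9x⁵. Remainder: −15x⁶ + 10x⁵ + 10x⁴ − 24x³ + 6x² + 6x − 9.
Step 3: lead(−15x⁶ + 10x⁵ + 10x⁴ − 24x³ + 6x² + 6x − 9) ÷ lead(D) = −15x⁶ ÷ −3x² = 5x⁴. Subtract (5x⁴)·D = −15x⁶ + 25x⁵ − 15x⁴. Remainder: −15x⁵ + 25x⁴ − 24x³ + 6x² + 6x − 9.
Step 4: lead(−15x⁵ + 25x⁴ − 24x³ + 6x² + 6x − 9) ÷ lead(D) = −15x⁵ ÷ −3x² = 5x³. Subtract (5x³)·D = −15x⁵ + 25x⁴ − 15x³. Remainder: −9x³ + 6x² + 6x − 9.
Step 5: lead(−9x³ + 6x² + 6x − 9) ÷ lead(D) = −9x³ ÷ −3x² = 3x. Subtract (3x)·D = −9x³ + 15x² − 9x. Remainder: −9x² + 15x − 9.
Step 6: lead(−9x² + 15x − 9) ÷ lead(D) = −9x² ÷ −3x² = 3. Subtract (3)·D = −9x² + 15x − 9. Remainder: 0.

R(x) = 0, so D(x) is a factor of P(x). yes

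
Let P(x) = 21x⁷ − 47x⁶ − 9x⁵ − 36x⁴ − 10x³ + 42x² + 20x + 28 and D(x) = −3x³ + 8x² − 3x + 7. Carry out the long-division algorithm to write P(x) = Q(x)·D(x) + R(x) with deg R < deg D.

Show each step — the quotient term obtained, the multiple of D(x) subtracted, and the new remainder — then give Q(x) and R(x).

Step 1: lead(21x⁷ − 47x⁶ − 9x⁵ − 36x⁴ − 10x³ + 42x² + 20x + 28) ÷ lead(D) = 21x⁷ ÷ −3x³ = −7x⁴. Subtract (−7x⁴)·D = 21x⁷ − 56x⁶ + 21x⁵ − 49x⁴. Remainder: 9x⁶ − 30x⁵ + 13x⁴ − 10x³ + 42x² + 20x + 28.
Step 2: lead(9x⁶ − 30x⁵ + 13x⁴ − 10x³ + 42x² + 20x + 28) ÷ lead(D) = 9x⁶ ÷ −3x³ = −3x³. Subtract (−3x³)·D = 9x⁶ − 24x⁵ + 9x⁴ − 21x³. Remainder: −6x⁵ + 4x⁴ + 11x³ + 42x² + 20x + 28.
Step 3: lead(−6x⁵ + 4x⁴ + 11x³ + 42x² + 20x + 28) ÷ lead(D) = −6x⁵ ÷ −3x³ = 2x². Subtract (2x²)·D = −6x⁵ + 16x⁴ − 6x³ + 14x². Remainder: −12x⁴ + 17x³ + 28x² + 20x + 28.
Step 4: lead(−12x⁴ + 17x³ + 28x² + 20x + 28) ÷ lead(D) = −12x⁴ ÷ −3x³ = 4x. Subtract (4x)·D = −12x⁴ + 32x³ − 12x² + 28x. Remainder: −15x³ + 40x² − 8x + 28.
Step 5: lead(−15x³ + 40x² − 8x + 28) ÷ lead(D) = −15x³ ÷ −3x³ = 5. Subtract (5)·D = −15x³ + 40x² − 15x + 35. Remainder: 7x − 7.

Q(x) = −7x⁴ − 3x³ + 2x² + 4x + 5; R(x) = 7x − 7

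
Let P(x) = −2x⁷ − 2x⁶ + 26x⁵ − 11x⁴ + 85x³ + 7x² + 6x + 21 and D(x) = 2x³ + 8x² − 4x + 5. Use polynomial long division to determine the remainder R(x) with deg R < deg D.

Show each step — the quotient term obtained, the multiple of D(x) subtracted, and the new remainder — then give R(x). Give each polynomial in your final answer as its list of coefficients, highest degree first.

Step 1: lead(−2x⁷ − 2x⁶ + 26x⁵ − 11x⁴ + 85x³ + 7x² + 6x + 21) ÷ lead(D) = −2x⁷ ÷ 2x³ = −x⁴. Subtract (−x⁴)·D = −2x⁷ − 8x⁶ + 4x⁵ − 5x⁴. Remainder: 6x⁶ + 22x⁵ − 6x⁴ + 85x³ + 7x² + 6x + 21.
Step 2: lead(6x⁶ + 22x⁵ − 6x⁴ + 85x³ + 7x² + 6x + 21) ÷ lead(D) = 6x⁶ ÷ 2x³ = 3x³. Subtract (3x³)·D = 6x⁶ + 24x⁵ − 12x⁴ + 15x³. Remainder: −2x⁵ + 6x⁴ + 70x³ + 7x² + 6x + 21.
Step 3: lead(−2x⁵ + 6x⁴ + 70x³ + 7x² + 6x + 21) ÷ lead(D) = −2x⁵ ÷ 2x³ = −x². Subtract (−x²)·D = −2x⁵ − 8x⁴ + 4x³ − 5x². Remainder: 14x⁴ + 66x³ + 12x² + 6x + 21.
Step 4: lead(14x⁴ + 66x³ + 12x² + 6x + 21) ÷ lead(D) = 14x⁴ ÷ 2x³ = 7x. Subtract (7x)·D = 14x⁴ + 56x³ − 28x² + 35x. Remainder: 10x³ + 40x² − 29x + 21.
Step 5: lead(10x³ + 40x² − 29x + 21) ÷ lead(D) = 10x³ ÷ 2x³ = 5. Subtract (5)·D = 10x³ + 40x² − 20x + 25. Remainder: −9x − 4.

R = [-9, -4]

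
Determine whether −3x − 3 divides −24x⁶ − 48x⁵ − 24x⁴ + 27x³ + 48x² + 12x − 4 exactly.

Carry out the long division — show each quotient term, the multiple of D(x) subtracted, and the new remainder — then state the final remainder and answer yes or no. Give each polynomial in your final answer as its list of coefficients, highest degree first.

R = [5], so D(x) is not a factor of P(x). no

Step 1: lead(−24x⁶ − 48x⁵ − 24x⁴ + 27x³ + 48x² + 12x − 4) ÷ lead(D) = −24x⁶ ÷ −3x = 8x⁵. Subtract (8x⁵)·D = −24x⁶ − 24x⁵. Remainder: −24x⁵ − 24x⁴ + 27x³ + 48x² + 12x − 4.
Step 2: lead(−24x⁵ − 24x⁴ + 27x³ + 48x² + 12x − 4) ÷ lead(D) = −24x⁵ ÷ −3x = 8x⁴. Subtract (8x⁴)·D = −24x⁵ − 24x⁴. Remainder: 27x³ + 48x² + 12x − 4.
Step 3: lead(27x³ + 48x² + 12x − 4) ÷ lead(D) = 27x³ ÷ −3x = −9x². Subtract (−9x²)·D = 27x³ + 27x². Remainder: 21x² + 12x − 4.
Step 4: lead(21x² + 12x − 4) ÷ lead(D) = 21x² ÷ −3x = −7x. Subtract (−7x)·D = 21x² + 21x. Remainder: −9x − 4.
Step 5: lead(−9x − 4) ÷ lead(D) = −9x ÷ −3x = 3. Subtract (3)·D = −9x − 9. Remainder: 5.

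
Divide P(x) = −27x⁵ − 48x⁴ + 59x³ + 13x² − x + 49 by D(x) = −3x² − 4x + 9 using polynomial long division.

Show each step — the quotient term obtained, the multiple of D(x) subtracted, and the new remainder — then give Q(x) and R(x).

Q(x) = 9x³ + 4x² + 2x + 5; R(x) = x + 4

Step 1: lead(−27x⁵ − 48x⁴ + 59x³ + 13x² − x + 49) ÷ lead(D) = −27x⁵ ÷ −3x² = 9x³. Subtract (9x³)·D = −27x⁵ − 36x⁴ + 81x³. Remainder: −12x⁴ − 22x³ + 13x² − x + 49.
Step 2: lead(−12x⁴ − 22x³ + 13x² − x + 49) ÷ lead(D) = −12x⁴ ÷ −3x² = 4x². Subtract (4x²)·D = −12x⁴ − 16x³ + 36x². Remainder: −6x³ − 23x² − x + 49.
Step 3: lead(−6x³ − 23x² − x + 49) ÷ lead(D) = −6x³ ÷ −3x² = 2x. Subtract (2x)·D = −6x³ − 8x² + 18x. Remainder: −15x² − 19x + 49.
Step 4: lead(−15x² − 19x + 49) ÷ lead(D) = −15x² ÷ −3x² = 5. Subtract (5)·D = −15x² − 20x + 45. Remainder: x + 4.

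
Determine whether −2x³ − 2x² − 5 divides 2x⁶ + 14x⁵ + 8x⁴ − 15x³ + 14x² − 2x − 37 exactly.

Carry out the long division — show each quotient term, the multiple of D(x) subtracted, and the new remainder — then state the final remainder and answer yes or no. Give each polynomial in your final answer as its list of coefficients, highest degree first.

R = [8, 3], so D(x) is not a factor of P(x). no

Step 1: lead(2x⁶ + 14x⁵ + 8x⁴ − 15x³ + 14x² − 2x − 37) ÷ lead(D) = 2x⁶ ÷ −2x³ = −x³. Subtract (−x³)·D = 2x⁶ + 2x⁵ + 5x³. Remainder: 12x⁵ + 8x⁴ − 20x³ + 14x² − 2x − 37.
Step 2: lead(12x⁵ + 8x⁴ − 20x³ + 14x² − 2x − 37) ÷ lead(D) = 12x⁵ ÷ −2x³ = −6x². Subtract (−6x²)·D = 12x⁵ + 12x⁴ + 30x². Remainder: −4x⁴ − 20x³ − 16x² − 2x − 37.
Step 3: lead(−4x⁴ − 20x³ − 16x² − 2x − 37) ÷ lead(D) = −4x⁴ ÷ −2x³ = 2x. Subtract (2x)·D = −4x⁴ − 4x³ − 10x. Remainder: −16x³ − 16x² + 8x − 37.
Step 4: lead(−16x³ − 16x² + 8x − 37) ÷ lead(D) = −16x³ ÷ −2x³ = 8. Subtract (8)·D = −16x³ − 16x² − 40. Remainder: 8x + 3.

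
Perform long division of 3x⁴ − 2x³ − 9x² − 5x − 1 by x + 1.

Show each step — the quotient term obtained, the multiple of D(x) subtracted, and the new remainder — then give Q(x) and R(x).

Q(x) = 3x³ − 5x² − 4x − 1; R(x) = 0

Step 1: lead(3x⁴ − 2x³ − 9x² − 5x − 1) ÷ lead(D) = 3x⁴ ÷ x = 3x³. Subtract (3x³)·D = 3x⁴ + 3x³. Remainder: −5x³ − 9x² − 5x − 1.
Step 2: lead(−5x³ − 9x² − 5x − 1) ÷ lead(D) = −5x³ ÷ x = −5x². Subtract (−5x²)·D = −5x³ − 5x². Remainder: −4x² − 5x − 1.
Step 3: lead(−4x² − 5x − 1) ÷ lead(D) = −4x² ÷ x = −4x. Subtract (−4x)·D = −4x² − 4x. Remainder: −x − 1.
Step 4: lead(−x − 1) ÷ lead(D) = −x ÷ x = −1. Subtract (−1)·D = −x − 1. Remainder: 0.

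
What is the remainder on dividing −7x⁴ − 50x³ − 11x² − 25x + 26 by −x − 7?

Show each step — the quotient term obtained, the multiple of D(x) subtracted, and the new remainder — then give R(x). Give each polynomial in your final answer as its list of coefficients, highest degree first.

Step 1: lead(−7x⁴ − 50x³ − 11x² − 25x + 26) ÷ lead(D) = −7x⁴ ÷ −x = 7x³. Subtract (7x³)·D = −7x⁴ − 49x³. Remainder: −x³ − 11x² − 25x + 26.
Step 2: lead(−x³ − 11x² − 25x + 26) ÷ lead(D) = −x³ ÷ −x = x². Subtract (x²)·D = −x³ − 7x². Remainder: −4x² − 25x + 26.
Step 3: lead(−4x² − 25x + 26) ÷ lead(D) = −4x² ÷ −x = 4x. Subtract (4x)·D = −4x² − 28x. Remainder: 3x + 26.
Step 4: lead(3x + 26) ÷ lead(D) = 3x ÷ −x = −3. Subtract (−3)·D = 3x + 21. Remainder: 5.

R = [5]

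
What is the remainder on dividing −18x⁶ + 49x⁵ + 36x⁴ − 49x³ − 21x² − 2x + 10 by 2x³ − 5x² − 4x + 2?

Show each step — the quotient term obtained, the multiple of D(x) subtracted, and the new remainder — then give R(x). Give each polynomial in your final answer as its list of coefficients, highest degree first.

Step 1: lead(−18x⁶ + 49x⁵ + 36x⁴ − 49x³ − 21x² − 2x + 10) ÷ lead(D) = −18x⁶ ÷ 2x³ = −9x³. Subtract (−9x³)·D = −18x⁶ + 45x⁵ + 36x⁴ − 18x³. Remainder: 4x⁵ − 31x³ − 21x² − 2x + 10.
Step 2: lead(4x⁵ − 31x³ − 21x² − 2x + 10) ÷ lead(D) = 4x⁵ ÷ 2x³ = 2x². Subtract (2x²)·D = 4x⁵ − 10x⁴ − 8x³ + 4x². Remainder: 10x⁴ − 23x³ − 25x² − 2x + 10.
Step 3: lead(10x⁴ − 23x³ − 25x² − 2x + 10) ÷ lead(D) = 10x⁴ ÷ 2x³ = 5x. Subtract (5x)·D = 10x⁴ − 25x³ − 20x² + 10x. Remainder: 2x³ − 5x² − 12x + 10.
Step 4: lead(2x³ − 5x² − 12x + 10) ÷ lead(D) = 2x³ ÷ 2x³ = 1. Subtract (1)·D = 2x³ − 5x² − 4x + 2. Remainder: −8x + 8.

R = [-8, 8]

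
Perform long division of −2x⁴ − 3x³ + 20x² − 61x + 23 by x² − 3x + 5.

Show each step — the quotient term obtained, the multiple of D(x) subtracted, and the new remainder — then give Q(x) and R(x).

Step 1: lead(−2x⁴ − 3x³ + 20x² − 61x + 23) ÷ lead(D) = −2x⁴ ÷ x² = −2x². Subtract (−2x²)·D = −2x⁴ + 6x³ − 10x². Remainder: −9x³ + 30x² − 61x + 23.
Step 2: lead(−9x³ + 30x² − 61x + 23) ÷ lead(D) = −9x³ ÷ x² = −9x. Subtract (−9x)·D = −9x³ + 27x² − 45x. Remainder: 3x² − 16x + 23.
Step 3: lead(3x² − 16x + 23) ÷ lead(D) = 3x² ÷ x² = 3. Subtract (3)·D = 3x² − 9x + 15. Remainder: −7x + 8.

Q(x) = −2x² − 9x + 3; R(x) = −7x + 8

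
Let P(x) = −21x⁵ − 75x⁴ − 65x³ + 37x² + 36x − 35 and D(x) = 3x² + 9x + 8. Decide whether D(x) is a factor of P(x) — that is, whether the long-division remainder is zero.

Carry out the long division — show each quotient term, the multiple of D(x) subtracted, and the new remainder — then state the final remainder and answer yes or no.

R(x) = −3, so D(x) is not a factor of P(x). no

Step 1: lead(−21x⁵ − 75x⁴ − 65x³ + 37x² + 36x − 35) ÷ lead(D) = −21x⁵ ÷ 3x² = −7x³. Subtract (−7x³)·D = −21x⁵ − 63x⁴ − 56x³. Remainder: −12x⁴ − 9x³ + 37x² + 36x − 35.
Step 2: lead(−12x⁴ − 9x³ + 37x² + 36x − 35) ÷ lead(D) = −12x⁴ ÷ 3x² = −4x². Subtract (−4x²)·D = −12x⁴ − 36x³ − 32x². Remainder: 27x³ + 69x² + 36x − 35.
Step 3: lead(27x³ + 69x² + 36x − 35) ÷ lead(D) = 27x³ ÷ 3x² = 9x. Subtract (9x)·D = 27x³ + 81x² + 72x. Remainder: −12x² − 36x − 35.
Step 4: lead(−12x² − 36x − 35) ÷ lead(D) = −12x² ÷ 3x² = −4. Subtract (−4)·D = −12x² − 36x − 32. Remainder: −3.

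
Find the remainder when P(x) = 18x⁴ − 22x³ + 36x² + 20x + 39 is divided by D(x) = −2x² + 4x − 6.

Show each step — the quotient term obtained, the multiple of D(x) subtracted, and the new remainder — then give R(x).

Step 1: lead(18x⁴ − 22x³ + 36x² + 20x + 39) ÷ lead(D) = 18x⁴ ÷ −2x² = −9x². Subtract (−9x²)·D = 18x⁴ − 36x³ + 54x². Remainder: 14x³ − 18x² + 20x + 39.
Step 2: lead(14x³ − 18x² + 20x + 39) ÷ lead(D) = 14x³ ÷ −2x² = −7x. Subtract (−7x)·D = 14x³ − 28x² + 42x. Remainder: 10x² − 22x + 39.
Step 3: lead(10x² − 22x + 39) ÷ lead(D) = 10x² ÷ −2x² = −5. Subtract (−5)·D = 10x² − 20x + 30. Remainder: −2x + 9.

R(x) = −2x + 9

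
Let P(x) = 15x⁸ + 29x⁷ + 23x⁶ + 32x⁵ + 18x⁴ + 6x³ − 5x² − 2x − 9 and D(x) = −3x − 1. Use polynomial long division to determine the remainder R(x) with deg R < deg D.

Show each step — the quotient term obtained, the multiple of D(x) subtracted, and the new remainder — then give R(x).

Step 1: lead(15x⁸ + 29x⁷ + 23x⁶ + 32x⁵ + 18x⁴ + 6x³ − 5x² − 2x − 9) ÷ lead(D) = 15x⁸ ÷ −3x = −5x⁷. Subtract (−5x⁷)·D = 15x⁸ + 5x⁷. Remainder: 24x⁷ + 23x⁶ + 32x⁵ + 18x⁴ + 6x³ − 5x² − 2x − 9.
Step 2: lead(24x⁷ + 23x⁶ + 32x⁵ + 18x⁴ + 6x³ − 5x² − 2x − 9) ÷ lead(D) = 24x⁷ ÷ −3x = −8x⁶. Subtract (−8x⁶)·D = 24x⁷ + 8x⁶. Remainder: 15x⁶ + 32x⁵ + 18x⁴ + 6x³ − 5x² − 2x − 9.
Step 3: lead(15x⁶ + 32x⁵ + 18x⁴ + 6x³ − 5x² − 2x − 9) ÷ lead(D) = 15x⁶ ÷ −3x = −5x⁵. Subtract (−5x⁵)·D = 15x⁶ + 5x⁵. Remainder: 27x⁵ + 18x⁴ + 6x³ − 5x² − 2x − 9.
Step 4: lead(27x⁵ + 18x⁴ + 6x³ − 5x² − 2x − 9) ÷ lead(D) = 27x⁵ ÷ −3x = −9x⁴. Subtract (−9x⁴)·D = 27x⁵ + 9x⁴. Remainder: 9x⁴ + 6x³ − 5x² − 2x − 9.
Step 5: lead(9x⁴ + 6x³ − 5x² − 2x − 9) ÷ lead(D) = 9x⁴ ÷ −3x = −3x³. Subtract (−3x³)·D = 9x⁴ + 3x³. Remainder: 3x³ − 5x² − 2x − 9.
Step 6: lead(3x³ − 5x² − 2x − 9) ÷ lead(D) = 3x³ ÷ −3x = −x². Subtract (−x²)·D = 3x³ + x². Remainder: −6x² − 2x − 9.
Step 7: lead(−6x² − 2x − 9) ÷ lead(D) = −6x² ÷ −3x = 2x. Subtract (2x)·D = −6x² − 2x. Remainder: −9.

R(x) = −9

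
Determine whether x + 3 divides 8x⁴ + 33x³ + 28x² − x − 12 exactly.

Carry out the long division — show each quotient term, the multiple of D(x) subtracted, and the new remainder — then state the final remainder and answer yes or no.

Step 1: lead(8x⁴ + 33x³ + 28x² − x − 12) ÷ lead(D) = 8x⁴ ÷ x = 8x³. Subtract (8x³)·D = 8x⁴ + 24x³. Remainder: 9x³ + 28x² − x − 12.
Step 2: lead(9x³ + 28x² − x − 12) ÷ lead(D) = 9x³ ÷ x = 9x². Subtract (9x²)·D = 9x³ + 27x². Remainder: x² − x − 12.
Step 3: lead(x² − x − 12) ÷ lead(D) = x² ÷ x = x. Subtract (x)·D = x² + 3x. Remainder: −4x − 12.
Step 4: lead(−4x − 12) ÷ lead(D) = −4x ÷ x = −4. Subtract (−4)·D = −4x − 12. Remainder: 0.

R(x) = 0, so D(x) is a factor of P(x). yes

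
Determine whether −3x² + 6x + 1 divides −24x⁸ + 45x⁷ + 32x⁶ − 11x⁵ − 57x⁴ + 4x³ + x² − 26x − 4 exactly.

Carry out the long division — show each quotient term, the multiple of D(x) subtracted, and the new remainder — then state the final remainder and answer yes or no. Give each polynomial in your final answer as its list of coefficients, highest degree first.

R = [0], so D(x) is a factor of P(x). yes

Step 1: lead(−24x⁸ + 45x⁷ + 32x⁶ − 11x⁵ − 57x⁴ + 4x³ + x² − 26x − 4) ÷ lead(D) = −24x⁸ ÷ −3x² = 8x⁶. Subtract (8x⁶)·D = −24x⁸ + 48x⁷ + 8x⁶. Remainder: −3x⁷ + 24x⁶ − 11x⁵ − 57x⁴ + 4x³ + x² − 26x − 4.
Step 2: lead(−3x⁷ + 24x⁶ − 11x⁵ − 57x⁴ + 4x³ + x² − 26x − 4) ÷ lead(D) = −3x⁷ ÷ −3x² = x⁵. Subtract (x⁵)·D = −3x⁷ + 6x⁶ + x⁵. Remainder: 18x⁶ − 12x⁵ − 57x⁴ + 4x³ + x² − 26x − 4.
Step 3: lead(18x⁶ − 12x⁵ − 57x⁴ + 4x³ + x² − 26x − 4) ÷ lead(D) = 18x⁶ ÷ −3x² = −6x⁴. Subtract (−6x⁴)·D = 18x⁶ − 36x⁵ − 6x⁴. Remainder: 24x⁵ − 51x⁴ + 4x³ + x² − 26x − 4.
Step 4: lead(24x⁵ − 51x⁴ + 4x³ + x² − 26x − 4) ÷ lead(D) = 24x⁵ ÷ −3x² = −8x³. Subtract (−8x³)·D = 24x⁵ − 48x⁴ − 8x³. Remainder: −3x⁴ + 12x³ + x² − 26x − 4.
Step 5: lead(−3x⁴ + 12x³ + x² − 26x − 4) ÷ lead(D) = −3x⁴ ÷ −3x² = x². Subtract (x²)·D = −3x⁴ + 6x³ + x². Remainder: 6x³ − 26x − 4.
Step 6: lead(6x³ − 26x − 4) ÷ lead(D) = 6x³ ÷ −3x² = −2x. Subtract (−2x)·D = 6x³ − 12x² − 2x. Remainder: 12x² − 24x − 4.
Step 7: lead(12x² − 24x − 4) ÷ lead(D) = 12x² ÷ −3x² = −4. Subtract (−4)·D = 12x² − 24x − 4. Remainder: 0.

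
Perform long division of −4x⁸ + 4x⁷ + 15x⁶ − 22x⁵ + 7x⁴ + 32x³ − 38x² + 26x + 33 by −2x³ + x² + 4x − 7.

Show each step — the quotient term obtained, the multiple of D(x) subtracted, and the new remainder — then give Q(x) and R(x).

Step 1: lead(−4x⁸ + 4x⁷ + 15x⁶ − 22x⁵ + 7x⁴ + 32x³ − 38x² + 26x + 33) ÷ lead(D) = −4x⁸ ÷ −2x³ = 2x⁵. Subtract (2x⁵)·D = −4x⁸ + 2x⁷ + 8x⁶ − 14x⁵. Remainder: 2x⁷ + 7x⁶ − 8x⁵ + 7x⁴ + 32x³ − 38x² + 26x + 33.
Step 2: lead(2x⁷ + 7x⁶ − 8x⁵ + 7x⁴ + 32x³ − 38x² + 26x + 33) ÷ lead(D) = 2x⁷ ÷ −2x³ = −x⁴. Subtract (−x⁴)·D = 2x⁷ − x⁶ − 4x⁵ + 7x⁴. Remainder: 8x⁶ − 4x⁵ + 32x³ − 38x² + 26x + 33.
Step 3: lead(8x⁶ − 4x⁵ + 32x³ − 38x² + 26x + 33) ÷ lead(D) = 8x⁶ ÷ −2x³ = −4x³. Subtract (−4x³)·D = 8x⁶ − 4x⁵ − 16x⁴ + 28x³. Remainder: 16x⁴ + 4x³ − 38x² + 26x + 33.
Step 4: lead(16x⁴ + 4x³ − 38x² + 26x + 33) ÷ lead(D) = 16x⁴ ÷ −2x³ = −8x. Subtract (−8x)·D = 16x⁴ − 8x³ − 32x² + 56x. Remainder: 12x³ − 6x² − 30x + 33.
Step 5: lead(12x³ − 6x² − 30x + 33) ÷ lead(D) = 12x³ ÷ −2x³ = −6. Subtract (−6)·D = 12x³ − 6x² − 24x + 42. Remainder: −6x − 9.

Q(x) = 2x⁵ − x⁴ − 4x³ − 8x − 6; R(x) = −6x − 9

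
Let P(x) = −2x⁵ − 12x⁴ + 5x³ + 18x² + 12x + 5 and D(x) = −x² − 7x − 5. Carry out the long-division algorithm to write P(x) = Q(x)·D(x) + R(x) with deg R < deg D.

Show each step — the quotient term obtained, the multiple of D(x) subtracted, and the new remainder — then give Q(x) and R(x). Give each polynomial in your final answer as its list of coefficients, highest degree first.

Step 1: lead(−2x⁵ − 12x⁴ + 5x³ + 18x² + 12x + 5) ÷ lead(D) = −2x⁵ ÷ −x² = 2x³. Subtract (2x³)·D = −2x⁵ − 14x⁴ − 10x³. Remainder: 2x⁴ + 15x³ + 18x² + 12x + 5.
Step 2: lead(2x⁴ + 15x³ + 18x² + 12x + 5) ÷ lead(D) = 2x⁴ ÷ −x² = −2x². Subtract (−2x²)·D = 2x⁴ + 14x³ + 10x². Remainder: x³ + 8x² + 12x + 5.
Step 3: lead(x³ + 8x² + 12x + 5) ÷ lead(D) = x³ ÷ −x² = −x. Subtract (−x)·D = x³ + 7x² + 5x. Remainder: x² + 7x + 5.
Step 4: lead(x² + 7x + 5) ÷ lead(D) = x² ÷ −x² = −1. Subtract (−1)·D = x² + 7x + 5. Remainder: 0.

Q = [2, -2, -1, -1]; R = [0]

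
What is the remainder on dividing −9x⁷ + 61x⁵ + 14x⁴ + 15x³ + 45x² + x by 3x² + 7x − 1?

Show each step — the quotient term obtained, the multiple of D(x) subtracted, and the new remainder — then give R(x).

R(x) = 1

Step 1: lead(−9x⁷ + 61x⁵ + 14x⁴ + 15x³ + 45x² + x) ÷ lead(D) = −9x⁷ ÷ 3x² = −3x⁵. Subtract (−3x⁵)·D = −9x⁷ − 21x⁶ + 3x⁵. Remainder: 21x⁶ + 58x⁵ + 14x⁴ + 15x³ + 45x² + x.
Step 2: lead(21x⁶ + 58x⁵ + 14x⁴ + 15x³ + 45x² + x) ÷ lead(D) = 21x⁶ ÷ 3x² = 7x⁴. Subtract (7x⁴)·D = 21x⁶ + 49x⁵ − 7x⁴. Remainder: 9x⁵ + 21x⁴ + 15x³ + 45x² + x.
Step 3: lead(9x⁵ + 21x⁴ + 15x³ + 45x² + x) ÷ lead(D) = 9x⁵ ÷ 3x² = 3x³. Subtract (3x³)·D = 9x⁵ + 21x⁴ − 3x³. Remainder: 18x³ + 45x² + x.
Step 4: lead(18x³ + 45x² + x) ÷ lead(D) = 18x³ ÷ 3x² = 6x. Subtract (6x)·D = 18x³ + 42x² − 6x. Remainder: 3x² + 7x.
Step 5: lead(3x² + 7x) ÷ lead(D) = 3x² ÷ 3x² = 1. Subtract (1)·D = 3x² + 7x − 1. Remainder: 1.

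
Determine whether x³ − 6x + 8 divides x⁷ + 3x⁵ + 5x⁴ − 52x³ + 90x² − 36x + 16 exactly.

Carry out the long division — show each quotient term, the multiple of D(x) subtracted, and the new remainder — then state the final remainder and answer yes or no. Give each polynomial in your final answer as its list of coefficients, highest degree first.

R = [0], so D(x) is a factor of P(x). yes

Step 1: lead(x⁷ + 3x⁵ + 5x⁴ − 52x³ + 90x² − 36x + 16) ÷ lead(D) = x⁷ ÷ x³ = x⁴. Subtract (x⁴)·D = x⁷ − 6x⁵ + 8x⁴. Remainder: 9x⁵ − 3x⁴ − 52x³ + 90x² − 36x + 16.
Step 2: lead(9x⁵ − 3x⁴ − 52x³ + 90x² − 36x + 16) ÷ lead(D) = 9x⁵ ÷ x³ = 9x². Subtract (9x²)·D = 9x⁵ − 54x³ + 72x². Remainder: −3x⁴ + 2x³ + 18x² − 36x + 16.
Step 3: lead(−3x⁴ + 2x³ + 18x² − 36x + 16) ÷ lead(D) = −3x⁴ ÷ x³ = −3x. Subtract (−3x)·D = −3x⁴ + 18x² − 24x. Remainder: 2x³ − 12x + 16.
Step 4: lead(2x³ − 12x + 16) ÷ lead(D) = 2x³ ÷ x³ = 2. Subtract (2)·D = 2x³ − 12x + 16. Remainder: 0.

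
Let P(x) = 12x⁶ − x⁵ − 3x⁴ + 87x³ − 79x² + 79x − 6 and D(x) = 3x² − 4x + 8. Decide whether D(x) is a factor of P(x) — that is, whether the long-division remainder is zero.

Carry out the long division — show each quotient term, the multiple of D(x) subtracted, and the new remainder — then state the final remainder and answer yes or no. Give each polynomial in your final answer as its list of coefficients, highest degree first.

Step 1: lead(12x⁶ − x⁵ − 3x⁴ + 87x³ − 79x² + 79x − 6) ÷ lead(D) = 12x⁶ ÷ 3x² = 4x⁴. Subtract (4x⁴)·D = 12x⁶ − 16x⁵ + 32x⁴. Remainder: 15x⁵ − 35x⁴ + 87x³ − 79x² + 79x − 6.
Step 2: lead(15x⁵ − 35x⁴ + 87x³ − 79x² + 79x − 6) ÷ lead(D) = 15x⁵ ÷ 3x² = 5x³. Subtract (5x³)·D = 15x⁵ − 20x⁴ + 40x³. Remainder: −15x⁴ + 47x³ − 79x² + 79x − 6.
Step 3: lead(−15x⁴ + 47x³ − 79x² + 79x − 6) ÷ lead(D) = −15x⁴ ÷ 3x² = −5x². Subtract (−5x²)·D = −15x⁴ + 20x³ − 40x². Remainder: 27x³ − 39x² + 79x − 6.
Step 4: lead(27x³ − 39x² + 79x − 6) ÷ lead(D) = 27x³ ÷ 3x² = 9x. Subtract (9x)·D = 27x³ − 36x² + 72x. Remainder: −3x² + 7x − 6.
Step 5: lead(−3x² + 7x − 6) ÷ lead(D) = −3x² ÷ 3x² = −1. Subtract (−1)·D = −3x² + 4x − 8. Remainder: 3x + 2.

R = [3, 2], so D(x) is not a factor of P(x). no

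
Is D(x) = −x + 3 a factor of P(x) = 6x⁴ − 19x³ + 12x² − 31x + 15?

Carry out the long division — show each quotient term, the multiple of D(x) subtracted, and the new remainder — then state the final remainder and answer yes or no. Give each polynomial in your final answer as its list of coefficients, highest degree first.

R = [3], so D(x) is not a factor of P(x). no

Step 1: lead(6x⁴ − 19x³ + 12x² − 31x + 15) ÷ lead(D) = 6x⁴ ÷ −x = −6x³. Subtract (−6x³)·D = 6x⁴ − 18x³. Remainder: −x³ + 12x² − 31x + 15.
Step 2: lead(−x³ + 12x² − 31x + 15) ÷ lead(D) = −x³ ÷ −x = x². Subtract (x²)·D = −x³ + 3x². Remainder: 9x² − 31x + 15.
Step 3: lead(9x² − 31x + 15) ÷ lead(D) = 9x² ÷ −x = −9x. Subtract (−9x)·D = 9x² − 27x. Remainder: −4x + 15.
Step 4: lead(−4x + 15) ÷ lead(D) = −4x ÷ −x = 4. Subtract (4)·D = −4x + 12. Remainder: 3.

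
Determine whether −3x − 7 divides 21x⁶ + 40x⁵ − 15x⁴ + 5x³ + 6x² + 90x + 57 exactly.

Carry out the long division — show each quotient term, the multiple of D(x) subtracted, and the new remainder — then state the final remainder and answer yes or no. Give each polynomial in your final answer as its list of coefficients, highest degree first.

Step 1: lead(21x⁶ + 40x⁵ − 15x⁴ + 5x³ + 6x² + 90x + 57) ÷ lead(D) = 21x⁶ ÷ −3x = −7x⁵. Subtract (−7x⁵)·D = 21x⁶ + 49x⁵. Remainder: −9x⁵ − 15x⁴ + 5x³ + 6x² + 90x + 57.
Step 2: lead(−9x⁵ − 15x⁴ + 5x³ + 6x² + 90x + 57) ÷ lead(D) = −9x⁵ ÷ −3x = 3x⁴. Subtract (3x⁴)·D = −9x⁵ − 21x⁴. Remainder: 6x⁴ + 5x³ + 6x² + 90x + 57.
Step 3: lead(6x⁴ + 5x³ + 6x² + 90x + 57) ÷ lead(D) = 6x⁴ ÷ −3x = −2x³. Subtract (−2x³)·D = 6x⁴ + 14x³. Remainder: −9x³ + 6x² + 90x + 57.
Step 4: lead(−9x³ + 6x² + 90x + 57) ÷ lead(D) = −9x³ ÷ −3x = 3x². Subtract (3x²)·D = −9x³ − 21x². Remainder: 27x² + 90x + 57.
Step 5: lead(27x² + 90x + 57) ÷ lead(D) = 27x² ÷ −3x = −9x. Subtract (−9x)·D = 27x² + 63x. Remainder: 27x + 57.
Step 6: lead(27x + 57) ÷ lead(D) = 27x ÷ −3x = −9. Subtract (−9)·D = 27x + 63. Remainder: −6.

R = [-6], so D(x) is not a factor of P(x). no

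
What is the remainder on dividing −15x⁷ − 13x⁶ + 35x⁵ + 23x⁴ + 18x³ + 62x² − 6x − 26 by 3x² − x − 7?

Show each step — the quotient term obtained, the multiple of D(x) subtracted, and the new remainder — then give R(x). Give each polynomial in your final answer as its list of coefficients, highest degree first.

Step 1: lead(−15x⁷ − 13x⁶ + 35x⁵ + 23x⁴ + 18x³ + 62x² − 6x − 26) ÷ lead(D) = −15x⁷ ÷ 3x² = −5x⁵. Subtract (−5x⁵)·D = −15x⁷ + 5x⁶ + 35x⁵. Remainder: −18x⁶ + 23x⁴ + 18x³ + 62x² − 6x − 26.
Step 2: lead(−18x⁶ + 23x⁴ + 18x³ + 62x² − 6x − 26) ÷ lead(D) = −18x⁶ ÷ 3x² = −6x⁴. Subtract (−6x⁴)·D = −18x⁶ + 6x⁵ + 42x⁴. Remainder: −6x⁵ − 19x⁴ + 18x³ + 62x² − 6x − 26.
Step 3: lead(−6x⁵ − 19x⁴ + 18x³ + 62x² − 6x − 26) ÷ lead(D) = −6x⁵ ÷ 3x² = −2x³. Subtract (−2x³)·D = −6x⁵ + 2x⁴ + 14x³. Remainder: −21x⁴ + 4x³ + 62x² − 6x − 26.
Step 4: lead(−21x⁴ + 4x³ + 62x² − 6x − 26) ÷ lead(D) = −21x⁴ ÷ 3x² = −7x². Subtract (−7x²)·D = −21x⁴ + 7x³ + 49x². Remainder: −3x³ + 13x² − 6x − 26.
Step 5: lead(−3x³ + 13x² − 6x − 26) ÷ lead(D) = −3x³ ÷ 3x² = −x. Subtract (−x)·D = −3x³ + x² + 7x. Remainder: 12x² − 13x − 26.
Step 6: lead(12x² − 13x − 26) ÷ lead(D) = 12x² ÷ 3x² = 4. Subtract (4)·D = 12x² − 4x − 28. Remainder: −9x + 2.

R = [-9, 2]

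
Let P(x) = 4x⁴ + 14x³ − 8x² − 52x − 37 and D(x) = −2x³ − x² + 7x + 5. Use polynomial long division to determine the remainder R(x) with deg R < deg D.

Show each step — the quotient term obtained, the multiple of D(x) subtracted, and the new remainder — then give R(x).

R(x) = −7

Step 1: lead(4x⁴ + 14x³ − 8x² − 52x − 37) ÷ lead(D) = 4x⁴ ÷ −2x³ = −2x. Subtract (−2x)·D = 4x⁴ + 2x³ − 14x² − 10x. Remainder: 12x³ + 6x² − 42x − 37.
Step 2: lead(12x³ + 6x² − 42x − 37) ÷ lead(D) = 12x³ ÷ −2x³ = −6. Subtract (−6)·D = 12x³ + 6x² − 42x − 30. Remainder: −7.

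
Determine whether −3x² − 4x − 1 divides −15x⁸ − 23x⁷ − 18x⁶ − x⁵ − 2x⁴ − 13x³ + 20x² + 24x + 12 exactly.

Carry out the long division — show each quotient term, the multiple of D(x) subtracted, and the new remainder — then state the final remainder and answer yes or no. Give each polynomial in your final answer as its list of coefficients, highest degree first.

R = [-5, 5], so D(x) is not a factor of P(x). no

Step 1: lead(−15x⁸ − 23x⁷ − 18x⁶ − x⁵ − 2x⁴ − 13x³ + 20x² + 24x + 12) ÷ lead(D) = −15x⁸ ÷ −3x² = 5x⁶. Subtract (5x⁶)·D = −15x⁸ − 20x⁷ − 5x⁶. Remainder: −3x⁷ − 13x⁶ − x⁵ − 2x⁴ − 13x³ + 20x² + 24x + 12.
Step 2: lead(−3x⁷ − 13x⁶ − x⁵ − 2x⁴ − 13x³ + 20x² + 24x + 12) ÷ lead(D) = −3x⁷ ÷ −3x² = x⁵. Subtract (x⁵)·D = −3x⁷ − 4x⁶ − x⁵. Remainder: −9x⁶ − 2x⁴ − 13x³ + 20x² + 24x + 12.
Step 3: lead(−9x⁶ − 2x⁴ − 13x³ + 20x² + 24x + 12) ÷ lead(D) = −9x⁶ ÷ −3x² = 3x⁴. Subtract (3x⁴)·D = −9x⁶ − 12x⁵ − 3x⁴. Remainder: 12x⁵ + x⁴ − 13x³ + 20x² + 24x + 12.
Step 4: lead(12x⁵ + x⁴ − 13x³ + 20x² + 24x + 12) ÷ lead(D) = 12x⁵ ÷ −3x² = −4x³. Subtract (−4x³)·D = 12x⁵ + 16x⁴ + 4x³. Remainder: −15x⁴ − 17x³ + 20x² + 24x + 12.
Step 5: lead(−15x⁴ − 17x³ + 20x² + 24x + 12) ÷ lead(D) = −15x⁴ ÷ −3x² = 5x². Subtract (5x²)·D = −15x⁴ − 20x³ − 5x². Remainder: 3x³ + 25x² + 24x + 12.
Step 6: lead(3x³ + 25x² + 24x + 12) ÷ lead(D) = 3x³ ÷ −3x² = −x. Subtract (−x)·D = 3x³ + 4x² + x. Remainder: 21x² + 23x + 12.
Step 7: lead(21x² + 23x + 12) ÷ lead(D) = 21x² ÷ −3x² = −7. Subtract (−7)·D = 21x² + 28x + 7. Remainder: −5x + 5.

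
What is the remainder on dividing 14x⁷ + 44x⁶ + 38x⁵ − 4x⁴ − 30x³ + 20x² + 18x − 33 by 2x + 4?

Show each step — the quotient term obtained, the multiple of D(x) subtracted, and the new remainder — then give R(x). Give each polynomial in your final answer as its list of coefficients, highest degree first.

R = [-5]

Step 1: lead(14x⁷ + 44x⁶ + 38x⁵ − 4x⁴ − 30x³ + 20x² + 18x − 33) ÷ lead(D) = 14x⁷ ÷ 2x = 7x⁶. Subtract (7x⁶)·D = 14x⁷ + 28x⁶. Remainder: 16x⁶ + 38x⁵ − 4x⁴ − 30x³ + 20x² + 18x − 33.
Step 2: lead(16x⁶ + 38x⁵ − 4x⁴ − 30x³ + 20x² + 18x − 33) ÷ lead(D) = 16x⁶ ÷ 2x = 8x⁵. Subtract (8x⁵)·D = 16x⁶ + 32x⁵. Remainder: 6x⁵ − 4x⁴ − 30x³ + 20x² + 18x − 33.
Step 3: lead(6x⁵ − 4x⁴ − 30x³ + 20x² + 18x − 33) ÷ lead(D) = 6x⁵ ÷ 2x = 3x⁴. Subtract (3x⁴)·D = 6x⁵ + 12x⁴. Remainder: −16x⁴ − 30x³ + 20x² + 18x − 33.
Step 4: lead(−16x⁴ − 30x³ + 20x² + 18x − 33) ÷ lead(D) = −16x⁴ ÷ 2x = −8x³. Subtract (−8x³)·D = −16x⁴ − 32x³. Remainder: 2x³ + 20x² + 18x − 33.
Step 5: lead(2x³ + 20x² + 18x − 33) ÷ lead(D) = 2x³ ÷ 2x = x². Subtract (x²)·D = 2x³ + 4x². Remainder: 16x² + 18x − 33.
Step 6: lead(16x² + 18x − 33) ÷ lead(D) = 16x² ÷ 2x = 8x. Subtract (8x)·D = 16x² + 32x. Remainder: −14x − 33.
Step 7: lead(−14x − 33) ÷ lead(D) = −14x ÷ 2x = −7. Subtract (−7)·D = −14x − 28. Remainder: −5.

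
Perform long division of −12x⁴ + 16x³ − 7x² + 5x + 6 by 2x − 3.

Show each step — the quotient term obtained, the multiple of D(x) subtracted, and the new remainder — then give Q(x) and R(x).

Q(x) = −6x³ − x² − 5x − 5; R(x) = −9

Step 1: lead(−12x⁴ + 16x³ − 7x² + 5x + 6) ÷ lead(D) = −12x⁴ ÷ 2x = −6x³. Subtract (−6x³)·D = −12x⁴ + 18x³. Remainder: −2x³ − 7x² + 5x + 6.
Step 2: lead(−2x³ − 7x² + 5x + 6) ÷ lead(D) = −2x³ ÷ 2x = −x². Subtract (−x²)·D = −2x³ + 3x². Remainder: −10x² + 5x + 6.
Step 3: lead(−10x² + 5x + 6) ÷ lead(D) = −10x² ÷ 2x = −5x. Subtract (−5x)·D = −10x² + 15x. Remainder: −10x + 6.
Step 4: lead(−10x + 6) ÷ lead(D) = −10x ÷ 2x = −5. Subtract (−5)·D = −10x + 15. Remainder: −9.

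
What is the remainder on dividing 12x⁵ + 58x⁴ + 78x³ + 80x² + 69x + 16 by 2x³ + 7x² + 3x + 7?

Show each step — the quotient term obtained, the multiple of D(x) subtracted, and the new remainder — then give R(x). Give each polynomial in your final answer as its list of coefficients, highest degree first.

R = [7, 2]

Step 1: lead(12x⁵ + 58x⁴ + 78x³ + 80x² + 69x + 16) ÷ lead(D) = 12x⁵ ÷ 2x³ = 6x². Subtract (6x²)·D = 12x⁵ + 42x⁴ + 18x³ + 42x². Remainder: 16x⁴ + 60x³ + 38x² + 69x + 16.
Step 2: lead(16x⁴ + 60x³ + 38x² + 69x + 16) ÷ lead(D) = 16x⁴ ÷ 2x³ = 8x. Subtract (8x)·D = 16x⁴ + 56x³ + 24x² + 56x. Remainder: 4x³ + 14x² + 13x + 16.
Step 3: lead(4x³ + 14x² + 13x + 16) ÷ lead(D) = 4x³ ÷ 2x³ = 2. Subtract (2)·D = 4x³ + 14x² + 6x + 14. Remainder: 7x + 2.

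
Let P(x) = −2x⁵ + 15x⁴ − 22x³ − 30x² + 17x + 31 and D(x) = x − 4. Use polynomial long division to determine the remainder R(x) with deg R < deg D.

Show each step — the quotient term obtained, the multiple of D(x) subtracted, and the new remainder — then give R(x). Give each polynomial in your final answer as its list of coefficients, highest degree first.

Step 1: lead(−2x⁵ + 15x⁴ − 22x³ − 30x² + 17x + 31) ÷ lead(D) = −2x⁵ ÷ x = −2x⁴. Subtract (−2x⁴)·D = −2x⁵ + 8x⁴. Remainder: 7x⁴ − 22x³ − 30x² + 17x + 31.
Step 2: lead(7x⁴ − 22x³ − 30x² + 17x + 31) ÷ lead(D) = 7x⁴ ÷ x = 7x³. Subtract (7x³)·D = 7x⁴ − 28x³. Remainder: 6x³ − 30x² + 17x + 31.
Step 3: lead(6x³ − 30x² + 17x + 31) ÷ lead(D) = 6x³ ÷ x = 6x². Subtract (6x²)·D = 6x³ − 24x². Remainder: −6x² + 17x + 31.
Step 4: lead(−6x² + 17x + 31) ÷ lead(D) = −6x² ÷ x = −6x. Subtract (−6x)·D = −6x² + 24x. Remainder: −7x + 31.
Step 5: lead(−7x + 31) ÷ lead(D) = −7x ÷ x = −7. Subtract (−7)·D = −7x + 28. Remainder: 3.

R = [3]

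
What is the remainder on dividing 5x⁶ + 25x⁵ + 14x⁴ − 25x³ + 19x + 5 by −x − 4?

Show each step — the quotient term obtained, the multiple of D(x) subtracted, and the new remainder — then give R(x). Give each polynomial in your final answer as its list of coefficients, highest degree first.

Step 1: lead(5x⁶ + 25x⁵ + 14x⁴ − 25x³ + 19x + 5) ÷ lead(D) = 5x⁶ ÷ −x = −5x⁵. Subtract (−5x⁵)·D = 5x⁶ + 20x⁵. Remainder: 5x⁵ + 14x⁴ − 25x³ + 19x + 5.
Step 2: lead(5x⁵ + 14x⁴ − 25x³ + 19x + 5) ÷ lead(D) = 5x⁵ ÷ −x = −5x⁴. Subtract (−5x⁴)·D = 5x⁵ + 20x⁴. Remainder: −6x⁴ − 25x³ + 19x + 5.
Step 3: lead(−6x⁴ − 25x³ + 19x + 5) ÷ lead(D) = −6x⁴ ÷ −x = 6x³. Subtract (6x³)·D = −6x⁴ − 24x³. Remainder: −x³ + 19x + 5.
Step 4: lead(−x³ + 19x + 5) ÷ lead(D) = −x³ ÷ −x = x². Subtract (x²)·D = −x³ − 4x². Remainder: 4x² + 19x + 5.
Step 5: lead(4x² + 19x + 5) ÷ lead(D) = 4x² ÷ −x = −4x. Subtract (−4x)·D = 4x² + 16x. Remainder: 3x + 5.
Step 6: lead(3x + 5) ÷ lead(D) = 3x ÷ −x = −3. Subtract (−3)·D = 3x + 12. Remainder: −7.

R = [-7]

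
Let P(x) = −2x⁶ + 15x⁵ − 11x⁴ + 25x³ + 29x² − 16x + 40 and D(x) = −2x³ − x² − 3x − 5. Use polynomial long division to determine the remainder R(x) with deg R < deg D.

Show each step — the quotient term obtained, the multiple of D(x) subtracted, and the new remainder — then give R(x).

Step 1: lead(−2x⁶ + 15x⁵ − 11x⁴ + 25x³ + 29x² − 16x + 40) ÷ lead(D) = −2x⁶ ÷ −2x³ = x³. Subtract (x³)·D = −2x⁶ − x⁵ − 3x⁴ − 5x³. Remainder: 16x⁵ − 8x⁴ + 30x³ + 29x² − 16x + 40.
Step 2: lead(16x⁵ − 8x⁴ + 30x³ + 29x² − 16x + 40) ÷ lead(D) = 16x⁵ ÷ −2x³ = −8x². Subtract (−8x²)·D = 16x⁵ + 8x⁴ + 24x³ + 40x². Remainder: −16x⁴ + 6x³ − 11x² − 16x + 40.
Step 3: lead(−16x⁴ + 6x³ − 11x² − 16x + 40) ÷ lead(D) = −16x⁴ ÷ −2x³ = 8x. Subtract (8x)·D = −16x⁴ − 8x³ − 24x² − 40x. Remainder: 14x³ + 13x² + 24x + 40.
Step 4: lead(14x³ + 13x² + 24x + 40) ÷ lead(D) = 14x³ ÷ −2x³ = −7. Subtract (−7)·D = 14x³ + 7x² + 21x + 35. Remainder: 6x² + 3x + 5.

R(x) = 6x² + 3x + 5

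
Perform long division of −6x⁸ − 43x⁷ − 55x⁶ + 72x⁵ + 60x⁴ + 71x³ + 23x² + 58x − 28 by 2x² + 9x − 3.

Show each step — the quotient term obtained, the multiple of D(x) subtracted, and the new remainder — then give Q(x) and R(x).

Q(x) = −3x⁶ − 8x⁵ + 4x⁴ + 6x³ + 9x² + 4x + 7; R(x) = 7x − 7

Step 1: lead(−6x⁸ − 43x⁷ − 55x⁶ + 72x⁵ + 60x⁴ + 71x³ + 23x² + 58x − 28) ÷ lead(D) = −6x⁸ ÷ 2x² = −3x⁶. Subtract (−3x⁶)·D = −6x⁸ − 27x⁷ + 9x⁶. Remainder: −16x⁷ − 64x⁶ + 72x⁵ + 60x⁴ + 71x³ + 23x² + 58x − 28.
Step 2: lead(−16x⁷ − 64x⁶ + 72x⁵ + 60x⁴ + 71x³ + 23x² + 58x − 28) ÷ lead(D) = −16x⁷ ÷ 2x² = −8x⁵. Subtract (−8x⁵)·D = −16x⁷ − 72x⁶ + 24x⁵. Remainder: 8x⁶ + 48x⁵ + 60x⁴ + 71x³ + 23x² + 58x − 28.
Step 3: lead(8x⁶ + 48x⁵ + 60x⁴ + 71x³ + 23x² + 58x − 28) ÷ lead(D) = 8x⁶ ÷ 2x² = 4x⁴. Subtract (4x⁴)·D = 8x⁶ + 36x⁵ − 12x⁴. Remainder: 12x⁵ + 72x⁴ + 71x³ + 23x² + 58x − 28.
Step 4: lead(12x⁵ + 72x⁴ + 71x³ + 23x² + 58x − 28) ÷ lead(D) = 12x⁵ ÷ 2x² = 6x³. Subtract (6x³)·D = 12x⁵ + 54x⁴ − 18x³. Remainder: 18x⁴ + 89x³ + 23x² + 58x − 28.
Step 5: lead(18x⁴ + 89x³ + 23x² + 58x − 28) ÷ lead(D) = 18x⁴ ÷ 2x² = 9x². Subtract (9x²)·D = 18x⁴ + 81x³ − 27x². Remainder: 8x³ + 50x² + 58x − 28.
Step 6: lead(8x³ + 50x² + 58x − 28) ÷ lead(D) = 8x³ ÷ 2x² = 4x. Subtract (4x)·D = 8x³ + 36x² − 12x. Remainder: 14x² + 70x − 28.
Step 7: lead(14x² + 70x − 28) ÷ lead(D) = 14x² ÷ 2x² = 7. Subtract (7)·D = 14x² + 63x − 21. Remainder: 7x − 7.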